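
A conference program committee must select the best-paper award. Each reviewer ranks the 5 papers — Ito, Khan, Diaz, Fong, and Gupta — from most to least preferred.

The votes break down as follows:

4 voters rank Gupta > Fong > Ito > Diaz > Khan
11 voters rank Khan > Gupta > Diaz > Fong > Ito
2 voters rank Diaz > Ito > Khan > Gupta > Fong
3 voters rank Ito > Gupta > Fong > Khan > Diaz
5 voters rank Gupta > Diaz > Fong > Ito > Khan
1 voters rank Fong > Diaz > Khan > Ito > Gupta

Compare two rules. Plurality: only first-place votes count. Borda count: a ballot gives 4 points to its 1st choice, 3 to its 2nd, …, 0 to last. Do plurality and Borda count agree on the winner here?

Plurality first-place counts: Ito 3, Khan 11, Diaz 2, Fong 1, Gupta 9 → Khan.
Borda totals: Ito 32, Khan 53, Diaz 52, Fong 43, Gupta 80 → Gupta.
The two rules disagree: plurality picks Khan, Borda picks Gupta.

No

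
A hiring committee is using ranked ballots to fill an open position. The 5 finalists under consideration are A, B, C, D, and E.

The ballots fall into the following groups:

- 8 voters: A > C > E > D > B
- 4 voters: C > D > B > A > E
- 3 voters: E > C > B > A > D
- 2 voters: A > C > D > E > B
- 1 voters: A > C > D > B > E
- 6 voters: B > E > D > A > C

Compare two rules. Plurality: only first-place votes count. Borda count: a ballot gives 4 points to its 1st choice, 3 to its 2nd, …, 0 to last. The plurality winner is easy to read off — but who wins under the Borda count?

C

Plurality first-place counts: A 11, B 6, C 4, D 0, E 3 → A.
Borda totals: A 57, B 39, C 58, D 38, E 48 → C.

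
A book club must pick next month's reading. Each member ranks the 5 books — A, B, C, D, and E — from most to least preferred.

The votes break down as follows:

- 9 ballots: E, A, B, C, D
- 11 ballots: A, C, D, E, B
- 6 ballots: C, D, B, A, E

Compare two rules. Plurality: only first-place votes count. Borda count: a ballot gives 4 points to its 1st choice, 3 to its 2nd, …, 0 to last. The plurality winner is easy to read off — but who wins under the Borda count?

Plurality first-place counts: A 11, B 0, C 6, D 0, E 9 → A.
Borda totals: A 77, B 30, C 66, D 40, E 47 → A.

A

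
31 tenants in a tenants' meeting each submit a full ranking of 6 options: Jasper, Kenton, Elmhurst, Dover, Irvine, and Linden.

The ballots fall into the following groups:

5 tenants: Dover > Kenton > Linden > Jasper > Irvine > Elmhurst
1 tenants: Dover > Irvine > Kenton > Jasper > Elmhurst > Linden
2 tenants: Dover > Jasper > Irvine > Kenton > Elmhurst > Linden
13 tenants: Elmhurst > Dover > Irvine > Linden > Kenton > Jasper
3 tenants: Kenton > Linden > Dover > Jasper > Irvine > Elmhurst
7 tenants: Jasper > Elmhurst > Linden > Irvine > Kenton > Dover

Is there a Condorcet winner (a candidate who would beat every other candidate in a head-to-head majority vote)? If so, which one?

Head-to-head results (31 voters total):
Jasper vs Kenton: Kenton wins 22–9.
Jasper vs Elmhurst: Jasper wins 18–13.
Jasper vs Dover: Dover wins 24–7.
Jasper vs Irvine: Jasper wins 17–14.
Jasper vs Linden: Linden wins 21–10.
Kenton vs Elmhurst: Elmhurst wins 20–11.
Kenton vs Dover: Dover wins 21–10.
Kenton vs Irvine: Irvine wins 23–8.
Kenton vs Linden: Linden wins 20–11.
Elmhurst vs Dover: Elmhurst wins 20–11.
Elmhurst vs Irvine: Elmhurst wins 20–11.
Elmhurst vs Linden: Elmhurst wins 23–8.
Dover vs Irvine: Dover wins 24–7.
Dover vs Linden: Dover wins 21–10.
Irvine vs Linden: Irvine wins 16–15.
No candidate beats all others: Jasper beats Elmhurst beats Kenton beats Jasper, a majority cycle.

No Condorcet winner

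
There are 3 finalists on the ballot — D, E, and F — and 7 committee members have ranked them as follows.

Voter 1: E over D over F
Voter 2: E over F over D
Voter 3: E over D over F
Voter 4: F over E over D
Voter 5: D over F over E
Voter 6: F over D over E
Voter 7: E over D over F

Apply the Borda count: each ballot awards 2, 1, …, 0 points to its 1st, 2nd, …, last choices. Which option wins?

Borda scores:
  D: 1 + 0 + 1 + 0 + 2 + 1 + 1 = 6
  E: 2 + 2 + 2 + 1 + 0 + 0 + 2 = 9
  F: 0 + 1 + 0 + 2 + 1 + 2 + 0 = 6
E has the highest total.

E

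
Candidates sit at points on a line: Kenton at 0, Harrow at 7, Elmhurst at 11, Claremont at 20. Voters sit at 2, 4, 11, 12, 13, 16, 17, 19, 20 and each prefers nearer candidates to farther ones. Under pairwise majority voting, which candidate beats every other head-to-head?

With single-peaked preferences on a line, the Condorcet winner is the candidate closest to the median voter.
The median voter (position 13) is closest to Elmhurst at 11.
Check: Elmhurst vs Kenton — voters closer to Elmhurst: 7 of 9.

Elmhurst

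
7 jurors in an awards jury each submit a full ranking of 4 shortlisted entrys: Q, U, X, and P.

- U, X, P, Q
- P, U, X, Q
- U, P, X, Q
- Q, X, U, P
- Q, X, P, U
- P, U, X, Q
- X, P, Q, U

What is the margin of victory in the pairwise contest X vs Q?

Ballots ranking X above Q: 5.
Ballots ranking Q above X: 2.
X wins 5–2, a margin of 3.

3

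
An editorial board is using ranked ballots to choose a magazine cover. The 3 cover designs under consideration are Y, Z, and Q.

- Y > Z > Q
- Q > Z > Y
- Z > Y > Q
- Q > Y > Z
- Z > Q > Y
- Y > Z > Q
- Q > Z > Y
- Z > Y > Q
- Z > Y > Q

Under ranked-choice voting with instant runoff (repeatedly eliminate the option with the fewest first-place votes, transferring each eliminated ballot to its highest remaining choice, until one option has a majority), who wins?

Z

Round 1: Z 4, Q 3, Y 2. Y has the fewest and is eliminated.
Round 2: Z 6, Q 3. Z has a majority.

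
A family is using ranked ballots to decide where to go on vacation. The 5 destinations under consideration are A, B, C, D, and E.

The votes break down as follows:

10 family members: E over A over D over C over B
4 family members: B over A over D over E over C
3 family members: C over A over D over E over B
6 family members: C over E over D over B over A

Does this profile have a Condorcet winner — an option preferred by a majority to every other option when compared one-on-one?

Head-to-head results (23 voters total):
A vs B: A wins 13–10.
A vs C: A wins 14–9.
A vs D: A wins 17–6.
A vs E: E wins 16–7.
B vs C: C wins 19–4.
B vs D: D wins 19–4.
B vs E: E wins 19–4.
C vs D: D wins 14–9.
C vs E: E wins 14–9.
D vs E: E wins 16–7.
E beats each rival — A (16–7), B (19–4), C (14–9), D (16–7) — so E is the Condorcet winner.

Yes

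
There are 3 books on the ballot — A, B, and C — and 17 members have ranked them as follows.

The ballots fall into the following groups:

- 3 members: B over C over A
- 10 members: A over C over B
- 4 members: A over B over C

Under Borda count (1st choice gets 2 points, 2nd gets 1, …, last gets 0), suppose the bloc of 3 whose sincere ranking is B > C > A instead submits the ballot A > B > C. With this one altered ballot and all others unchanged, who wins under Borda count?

A

Borda totals with the altered ballot: A 34, B 7, C 10.
The winner is unchanged: still A.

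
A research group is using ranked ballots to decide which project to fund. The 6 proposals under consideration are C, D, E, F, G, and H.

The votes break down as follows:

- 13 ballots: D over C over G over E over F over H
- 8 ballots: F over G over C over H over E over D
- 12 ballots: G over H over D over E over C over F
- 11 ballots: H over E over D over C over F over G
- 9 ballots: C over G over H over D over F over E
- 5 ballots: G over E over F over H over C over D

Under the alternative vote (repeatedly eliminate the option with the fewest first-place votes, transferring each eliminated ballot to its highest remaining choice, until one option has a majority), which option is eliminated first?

E

Round 1: G 17, D 13, H 11, C 9, F 8, E 0. E has the fewest and is eliminated.
Round 2: G 17, D 13, H 11, C 9, F 8. F has the fewest and is eliminated.
Round 3: G 25, D 13, H 11, C 9. C has the fewest and is eliminated.
Round 4: G 34, D 13, H 11. G has a majority.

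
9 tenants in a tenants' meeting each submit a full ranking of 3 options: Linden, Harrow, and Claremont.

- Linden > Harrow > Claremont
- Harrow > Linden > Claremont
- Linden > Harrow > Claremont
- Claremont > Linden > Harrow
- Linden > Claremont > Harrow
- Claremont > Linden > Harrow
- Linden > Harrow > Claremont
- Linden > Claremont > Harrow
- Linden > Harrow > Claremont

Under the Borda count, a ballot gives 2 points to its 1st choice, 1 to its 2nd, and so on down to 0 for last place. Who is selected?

Linden

Borda scores:
  Linden: 2 + 1 + 2 + 1 + 2 + 1 + 2 + 2 + 2 = 15
  Harrow: 1 + 2 + 1 + 0 + 0 + 0 + 1 + 0 + 1 = 6
  Claremont: 0 + 0 + 0 + 2 + 1 + 2 + 0 + 1 + 0 = 6
Linden has the highest total.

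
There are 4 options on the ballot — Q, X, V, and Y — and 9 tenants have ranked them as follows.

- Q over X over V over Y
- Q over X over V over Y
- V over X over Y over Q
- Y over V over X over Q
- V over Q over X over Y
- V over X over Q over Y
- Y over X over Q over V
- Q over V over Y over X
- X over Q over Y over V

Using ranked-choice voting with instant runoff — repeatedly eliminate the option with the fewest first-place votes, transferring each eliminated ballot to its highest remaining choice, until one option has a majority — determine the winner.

Q

Round 1: Q 3, V 3, Y 2, X 1. X has the fewest and is eliminated.
Round 2: Q 4, V 3, Y 2. Y has the fewest and is eliminated.
Round 3: Q 5, V 4. Q has a majority.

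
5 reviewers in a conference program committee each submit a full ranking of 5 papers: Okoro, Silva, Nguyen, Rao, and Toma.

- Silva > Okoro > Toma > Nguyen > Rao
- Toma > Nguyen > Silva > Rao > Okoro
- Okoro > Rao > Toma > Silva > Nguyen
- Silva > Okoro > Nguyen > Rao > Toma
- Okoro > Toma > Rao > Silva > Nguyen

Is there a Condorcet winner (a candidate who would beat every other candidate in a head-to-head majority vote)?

No

Head-to-head results (5 voters total):
Okoro vs Silva: Silva wins 3–2.
Okoro vs Nguyen: Okoro wins 4–1.
Okoro vs Rao: Okoro wins 4–1.
Okoro vs Toma: Okoro wins 4–1.
Silva vs Nguyen: Silva wins 4–1.
Silva vs Rao: Silva wins 3–2.
Silva vs Toma: Toma wins 3–2.
Nguyen vs Rao: Nguyen wins 3–2.
Nguyen vs Toma: Toma wins 4–1.
Rao vs Toma: Toma wins 3–2.
No candidate beats all others: Okoro beats Toma beats Silva beats Okoro, a majority cycle.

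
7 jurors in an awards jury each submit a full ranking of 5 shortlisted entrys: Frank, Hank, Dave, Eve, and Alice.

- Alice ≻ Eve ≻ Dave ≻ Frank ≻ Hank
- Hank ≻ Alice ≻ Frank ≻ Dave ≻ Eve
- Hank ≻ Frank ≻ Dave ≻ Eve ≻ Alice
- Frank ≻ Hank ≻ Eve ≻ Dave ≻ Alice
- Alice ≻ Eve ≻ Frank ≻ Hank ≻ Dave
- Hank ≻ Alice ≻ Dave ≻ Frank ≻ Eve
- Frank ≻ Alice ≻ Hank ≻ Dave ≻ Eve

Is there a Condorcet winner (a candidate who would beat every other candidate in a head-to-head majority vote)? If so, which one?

Head-to-head results (7 voters total):
Frank vs Hank: Frank wins 4–3.
Frank vs Dave: Frank wins 5–2.
Frank vs Eve: Frank wins 5–2.
Frank vs Alice: Alice wins 4–3.
Hank vs Dave: Hank wins 6–1.
Hank vs Eve: Hank wins 5–2.
Hank vs Alice: Hank wins 4–3.
Dave vs Eve: Dave wins 4–3.
Dave vs Alice: Alice wins 5–2.
Eve vs Alice: Alice wins 5–2.
No candidate beats all others: Frank beats Hank beats Alice beats Frank, a majority cycle.

No Condorcet winner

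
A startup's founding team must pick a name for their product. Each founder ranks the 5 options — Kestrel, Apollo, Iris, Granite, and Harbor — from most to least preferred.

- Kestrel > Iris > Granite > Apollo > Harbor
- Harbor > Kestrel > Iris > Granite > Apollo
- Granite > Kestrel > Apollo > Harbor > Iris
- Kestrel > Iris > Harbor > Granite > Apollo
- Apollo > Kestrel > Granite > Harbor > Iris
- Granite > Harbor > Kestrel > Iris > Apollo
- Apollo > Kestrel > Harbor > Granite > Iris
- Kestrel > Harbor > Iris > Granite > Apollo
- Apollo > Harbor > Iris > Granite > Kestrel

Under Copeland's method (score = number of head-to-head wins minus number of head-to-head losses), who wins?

Kestrel

Pairwise results:
  Kestrel vs Apollo: Kestrel wins 6–3.
  Kestrel vs Iris: Kestrel wins 8–1.
  Kestrel vs Granite: Kestrel wins 6–3.
  Kestrel vs Harbor: Kestrel wins 6–3.
  Apollo vs Iris: Iris wins 5–4.
  Apollo vs Granite: Granite wins 6–3.
  Apollo vs Harbor: Apollo wins 5–4.
  Iris vs Granite: Iris wins 5–4.
  Iris vs Harbor: Harbor wins 7–2.
  Granite vs Harbor: Harbor wins 5–4.
Copeland scores (wins − losses):
  Kestrel: 4 − 0 = 4
  Apollo: 1 − 3 = -2
  Iris: 2 − 2 = 0
  Granite: 1 − 3 = -2
  Harbor: 2 − 2 = 0
Kestrel has the best Copeland score.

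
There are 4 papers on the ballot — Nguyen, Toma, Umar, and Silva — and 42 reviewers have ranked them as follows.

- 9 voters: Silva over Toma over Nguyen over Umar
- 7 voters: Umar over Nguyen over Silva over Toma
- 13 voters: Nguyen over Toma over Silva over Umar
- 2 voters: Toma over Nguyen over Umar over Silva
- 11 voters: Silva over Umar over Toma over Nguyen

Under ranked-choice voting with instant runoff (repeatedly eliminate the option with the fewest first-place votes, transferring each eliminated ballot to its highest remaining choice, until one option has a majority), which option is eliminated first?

Round 1: Silva 20, Nguyen 13, Umar 7, Toma 2. Toma has the fewest and is eliminated.
Round 2: Silva 20, Nguyen 15, Umar 7. Umar has the fewest and is eliminated.
Round 3: Nguyen 22, Silva 20. Nguyen has a majority.

Toma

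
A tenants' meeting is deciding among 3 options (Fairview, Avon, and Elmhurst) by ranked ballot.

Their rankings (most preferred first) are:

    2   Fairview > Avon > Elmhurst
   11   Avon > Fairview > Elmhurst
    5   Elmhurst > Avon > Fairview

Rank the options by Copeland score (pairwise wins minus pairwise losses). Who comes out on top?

Avon

Pairwise results:
  Fairview vs Avon: Avon wins 16–2.
  Fairview vs Elmhurst: Fairview wins 13–5.
  Avon vs Elmhurst: Avon wins 13–5.
Copeland scores (wins − losses):
  Fairview: 1 − 1 = 0
  Avon: 2 − 0 = 2
  Elmhurst: 0 − 2 = -2
Avon has the best Copeland score.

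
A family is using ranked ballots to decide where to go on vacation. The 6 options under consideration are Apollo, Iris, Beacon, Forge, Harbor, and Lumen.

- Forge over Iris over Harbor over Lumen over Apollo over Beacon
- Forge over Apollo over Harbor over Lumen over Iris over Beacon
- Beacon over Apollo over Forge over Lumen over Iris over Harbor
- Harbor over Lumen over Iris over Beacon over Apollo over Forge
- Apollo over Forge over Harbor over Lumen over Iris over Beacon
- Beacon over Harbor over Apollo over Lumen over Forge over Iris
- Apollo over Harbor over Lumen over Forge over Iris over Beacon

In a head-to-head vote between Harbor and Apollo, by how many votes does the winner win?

1

Ballots ranking Harbor above Apollo: 3.
Ballots ranking Apollo above Harbor: 4.
Apollo wins 4–3, a margin of 1.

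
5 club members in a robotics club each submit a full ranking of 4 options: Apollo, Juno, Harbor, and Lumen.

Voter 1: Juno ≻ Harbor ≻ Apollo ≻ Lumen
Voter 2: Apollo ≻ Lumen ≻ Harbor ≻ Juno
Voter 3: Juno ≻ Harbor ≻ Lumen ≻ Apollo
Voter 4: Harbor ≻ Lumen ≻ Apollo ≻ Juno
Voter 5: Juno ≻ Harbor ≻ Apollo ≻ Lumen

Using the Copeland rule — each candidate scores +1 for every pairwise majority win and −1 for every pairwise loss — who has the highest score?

Juno

Pairwise results:
  Apollo vs Juno: Juno wins 3–2.
  Apollo vs Harbor: Harbor wins 4–1.
  Apollo vs Lumen: Apollo wins 3–2.
  Juno vs Harbor: Juno wins 3–2.
  Juno vs Lumen: Juno wins 3–2.
  Harbor vs Lumen: Harbor wins 4–1.
Copeland scores (wins − losses):
  Apollo: 1 − 2 = -1
  Juno: 3 − 0 = 3
  Harbor: 2 − 1 = 1
  Lumen: 0 − 3 = -3
Juno has the best Copeland score.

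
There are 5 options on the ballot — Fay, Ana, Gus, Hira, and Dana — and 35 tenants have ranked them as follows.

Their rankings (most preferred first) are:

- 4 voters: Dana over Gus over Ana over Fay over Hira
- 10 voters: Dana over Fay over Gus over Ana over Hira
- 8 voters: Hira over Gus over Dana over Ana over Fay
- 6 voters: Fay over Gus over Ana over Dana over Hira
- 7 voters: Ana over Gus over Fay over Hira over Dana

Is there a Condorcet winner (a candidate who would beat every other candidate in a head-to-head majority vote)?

Head-to-head results (35 voters total):
Fay vs Ana: Ana wins 19–16.
Fay vs Gus: Gus wins 19–16.
Fay vs Hira: Fay wins 27–8.
Fay vs Dana: Dana wins 22–13.
Ana vs Gus: Gus wins 28–7.
Ana vs Hira: Ana wins 27–8.
Ana vs Dana: Dana wins 22–13.
Gus vs Hira: Gus wins 27–8.
Gus vs Dana: Gus wins 21–14.
Hira vs Dana: Dana wins 20–15.
Gus beats each rival — Fay (19–16), Ana (28–7), Hira (27–8), Dana (21–14) — so Gus is the Condorcet winner.

Yes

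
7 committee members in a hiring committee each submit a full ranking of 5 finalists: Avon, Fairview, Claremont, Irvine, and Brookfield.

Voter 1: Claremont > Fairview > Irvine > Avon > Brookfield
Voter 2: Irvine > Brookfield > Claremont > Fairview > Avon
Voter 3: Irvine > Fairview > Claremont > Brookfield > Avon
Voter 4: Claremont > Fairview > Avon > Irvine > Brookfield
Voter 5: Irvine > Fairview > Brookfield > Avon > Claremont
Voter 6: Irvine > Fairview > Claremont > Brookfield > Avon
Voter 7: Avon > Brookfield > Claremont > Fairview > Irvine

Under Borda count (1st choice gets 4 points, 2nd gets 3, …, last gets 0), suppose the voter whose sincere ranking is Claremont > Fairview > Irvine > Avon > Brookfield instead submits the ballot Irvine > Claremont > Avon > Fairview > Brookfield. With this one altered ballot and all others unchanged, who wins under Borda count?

Borda totals with the altered ballot: Avon 9, Fairview 15, Claremont 15, Irvine 21, Brookfield 10.
The winner is unchanged: still Irvine.

Irvine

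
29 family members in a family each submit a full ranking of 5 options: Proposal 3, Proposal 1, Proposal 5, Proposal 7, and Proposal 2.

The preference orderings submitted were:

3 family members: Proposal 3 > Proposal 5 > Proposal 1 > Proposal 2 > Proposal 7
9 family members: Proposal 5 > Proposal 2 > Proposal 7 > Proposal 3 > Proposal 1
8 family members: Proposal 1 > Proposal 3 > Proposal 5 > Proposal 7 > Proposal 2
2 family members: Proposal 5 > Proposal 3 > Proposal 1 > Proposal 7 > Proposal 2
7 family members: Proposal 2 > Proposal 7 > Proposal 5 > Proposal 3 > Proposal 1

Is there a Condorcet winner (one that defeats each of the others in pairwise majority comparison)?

Yes

Head-to-head results (29 voters total):
Proposal 3 vs Proposal 1: Proposal 3 wins 21–8.
Proposal 3 vs Proposal 5: Proposal 5 wins 18–11.
Proposal 3 vs Proposal 7: Proposal 7 wins 16–13.
Proposal 3 vs Proposal 2: Proposal 2 wins 16–13.
Proposal 1 vs Proposal 5: Proposal 5 wins 21–8.
Proposal 1 vs Proposal 7: Proposal 7 wins 16–13.
Proposal 1 vs Proposal 2: Proposal 2 wins 16–13.
Proposal 5 vs Proposal 7: Proposal 5 wins 22–7.
Proposal 5 vs Proposal 2: Proposal 5 wins 22–7.
Proposal 7 vs Proposal 2: Proposal 2 wins 19–10.
Proposal 5 beats each rival — Proposal 3 (18–11), Proposal 1 (21–8), Proposal 7 (22–7), Proposal 2 (22–7) — so Proposal 5 is the Condorcet winner.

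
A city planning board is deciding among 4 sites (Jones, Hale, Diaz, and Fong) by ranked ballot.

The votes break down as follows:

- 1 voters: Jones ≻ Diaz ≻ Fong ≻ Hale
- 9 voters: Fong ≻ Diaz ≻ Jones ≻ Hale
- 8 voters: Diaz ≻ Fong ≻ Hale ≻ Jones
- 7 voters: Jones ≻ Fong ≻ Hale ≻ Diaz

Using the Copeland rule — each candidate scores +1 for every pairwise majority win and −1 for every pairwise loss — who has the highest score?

Fong

Pairwise results:
  Jones vs Hale: Jones wins 17–8.
  Jones vs Diaz: Diaz wins 17–8.
  Jones vs Fong: Fong wins 17–8.
  Hale vs Diaz: Diaz wins 18–7.
  Hale vs Fong: Fong wins 25–0.
  Diaz vs Fong: Fong wins 16–9.
Copeland scores (wins − losses):
  Jones: 1 − 2 = -1
  Hale: 0 − 3 = -3
  Diaz: 2 − 1 = 1
  Fong: 3 − 0 = 3
Fong has the best Copeland score.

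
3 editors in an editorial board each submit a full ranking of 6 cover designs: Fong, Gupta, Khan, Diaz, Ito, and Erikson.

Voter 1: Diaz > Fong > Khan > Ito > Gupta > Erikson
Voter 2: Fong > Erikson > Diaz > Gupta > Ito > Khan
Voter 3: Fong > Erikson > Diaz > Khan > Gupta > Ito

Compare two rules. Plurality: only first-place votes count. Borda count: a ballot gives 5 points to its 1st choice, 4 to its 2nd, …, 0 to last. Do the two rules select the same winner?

Yes

Plurality first-place counts: Fong 2, Gupta 0, Khan 0, Diaz 1, Ito 0, Erikson 0 → Fong.
Borda totals: Fong 14, Gupta 4, Khan 5, Diaz 11, Ito 3, Erikson 8 → Fong.
The two rules agree on Fong.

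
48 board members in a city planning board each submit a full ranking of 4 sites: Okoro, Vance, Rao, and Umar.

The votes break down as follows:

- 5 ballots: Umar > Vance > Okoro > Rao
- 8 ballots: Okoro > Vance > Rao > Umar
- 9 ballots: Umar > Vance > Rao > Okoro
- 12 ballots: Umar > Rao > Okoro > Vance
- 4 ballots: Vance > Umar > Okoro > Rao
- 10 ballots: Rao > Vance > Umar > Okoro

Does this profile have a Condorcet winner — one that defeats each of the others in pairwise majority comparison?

Yes

Head-to-head results (48 voters total):
Okoro vs Vance: Vance wins 28–20.
Okoro vs Rao: Rao wins 31–17.
Okoro vs Umar: Umar wins 40–8.
Vance vs Rao: Vance wins 26–22.
Vance vs Umar: Umar wins 26–22.
Rao vs Umar: Umar wins 30–18.
Umar beats each rival — Okoro (40–8), Vance (26–22), Rao (30–18) — so Umar is the Condorcet winner.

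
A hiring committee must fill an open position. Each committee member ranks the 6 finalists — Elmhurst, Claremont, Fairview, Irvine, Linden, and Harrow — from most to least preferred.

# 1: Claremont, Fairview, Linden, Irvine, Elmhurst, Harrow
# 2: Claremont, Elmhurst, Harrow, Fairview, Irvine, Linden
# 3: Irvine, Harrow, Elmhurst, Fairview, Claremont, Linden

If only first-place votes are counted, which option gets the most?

First-place vote totals:
  Elmhurst: 0
  Claremont: 2
  Fairview: 0
  Irvine: 1
  Linden: 0
  Harrow: 0
Claremont has the most first-place votes.

Claremont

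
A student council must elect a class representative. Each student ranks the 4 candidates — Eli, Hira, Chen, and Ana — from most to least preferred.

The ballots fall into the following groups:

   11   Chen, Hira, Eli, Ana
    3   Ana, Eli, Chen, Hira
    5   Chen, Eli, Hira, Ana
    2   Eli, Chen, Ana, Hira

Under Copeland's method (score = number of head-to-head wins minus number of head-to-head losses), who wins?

Pairwise results:
  Eli vs Hira: Hira wins 11–10.
  Eli vs Chen: Chen wins 16–5.
  Eli vs Ana: Eli wins 18–3.
  Hira vs Chen: Chen wins 21–0.
  Hira vs Ana: Hira wins 16–5.
  Chen vs Ana: Chen wins 18–3.
Copeland scores (wins − losses):
  Eli: 1 − 2 = -1
  Hira: 2 − 1 = 1
  Chen: 3 − 0 = 3
  Ana: 0 − 3 = -3
Chen has the best Copeland score.

Chen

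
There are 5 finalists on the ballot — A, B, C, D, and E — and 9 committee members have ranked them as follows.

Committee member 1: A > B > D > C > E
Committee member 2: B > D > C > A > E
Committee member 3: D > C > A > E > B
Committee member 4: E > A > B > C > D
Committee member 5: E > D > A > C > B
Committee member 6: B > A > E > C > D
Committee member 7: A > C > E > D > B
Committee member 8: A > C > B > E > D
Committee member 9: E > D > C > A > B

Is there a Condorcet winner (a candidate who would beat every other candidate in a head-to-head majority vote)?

Head-to-head results (9 voters total):
A vs B: A wins 7–2.
A vs C: A wins 6–3.
A vs D: A wins 5–4.
A vs E: A wins 6–3.
B vs C: C wins 5–4.
B vs D: B wins 5–4.
B vs E: E wins 5–4.
C vs D: D wins 5–4.
C vs E: C wins 5–4.
D vs E: E wins 6–3.
A beats each rival — B (7–2), C (6–3), D (5–4), E (6–3) — so A is the Condorcet winner.

Yes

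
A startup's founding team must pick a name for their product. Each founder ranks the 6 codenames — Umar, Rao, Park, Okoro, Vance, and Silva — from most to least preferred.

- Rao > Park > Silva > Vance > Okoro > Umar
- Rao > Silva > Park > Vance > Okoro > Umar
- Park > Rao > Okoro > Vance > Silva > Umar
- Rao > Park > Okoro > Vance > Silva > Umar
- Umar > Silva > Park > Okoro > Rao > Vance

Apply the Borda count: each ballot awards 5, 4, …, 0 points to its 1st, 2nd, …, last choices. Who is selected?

Borda scores:
  Umar: 0 + 0 + 0 + 0 + 5 = 5
  Rao: 5 + 5 + 4 + 5 + 1 = 20
  Park: 4 + 3 + 5 + 4 + 3 = 19
  Okoro: 1 + 1 + 3 + 3 + 2 = 10
  Vance: 2 + 2 + 2 + 2 + 0 = 8
  Silva: 3 + 4 + 1 + 1 + 4 = 13
Rao has the highest total.

Rao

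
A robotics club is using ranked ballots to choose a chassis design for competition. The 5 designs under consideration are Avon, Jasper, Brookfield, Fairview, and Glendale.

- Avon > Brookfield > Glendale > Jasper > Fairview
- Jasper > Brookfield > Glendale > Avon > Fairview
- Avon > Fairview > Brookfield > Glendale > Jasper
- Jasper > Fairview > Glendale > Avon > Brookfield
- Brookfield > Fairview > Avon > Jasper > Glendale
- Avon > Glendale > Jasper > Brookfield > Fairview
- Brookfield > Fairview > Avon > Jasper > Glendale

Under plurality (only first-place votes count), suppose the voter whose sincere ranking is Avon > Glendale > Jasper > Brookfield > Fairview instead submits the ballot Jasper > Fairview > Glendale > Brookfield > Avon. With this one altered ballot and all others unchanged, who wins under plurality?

Jasper

First-place totals with the altered ballot: Avon 2, Jasper 3, Brookfield 2, Fairview 0, Glendale 0.
The switch changes the winner from Avon to Jasper.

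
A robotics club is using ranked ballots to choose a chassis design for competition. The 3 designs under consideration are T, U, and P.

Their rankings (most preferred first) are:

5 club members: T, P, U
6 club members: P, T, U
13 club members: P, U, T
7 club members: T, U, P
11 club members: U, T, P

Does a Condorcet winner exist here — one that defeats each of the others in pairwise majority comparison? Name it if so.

No Condorcet winner

Head-to-head results (42 voters total):
T vs U: U wins 24–18.
T vs P: T wins 23–19.
U vs P: P wins 24–18.
No candidate beats all others: T beats P beats U beats T, a majority cycle.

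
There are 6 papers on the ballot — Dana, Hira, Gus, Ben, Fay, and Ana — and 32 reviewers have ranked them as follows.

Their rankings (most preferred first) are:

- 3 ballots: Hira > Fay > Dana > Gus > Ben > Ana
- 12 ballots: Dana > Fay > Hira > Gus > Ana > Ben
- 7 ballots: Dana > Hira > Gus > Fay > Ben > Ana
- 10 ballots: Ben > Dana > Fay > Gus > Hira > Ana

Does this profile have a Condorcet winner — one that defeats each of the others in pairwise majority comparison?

Yes

Head-to-head results (32 voters total):
Dana vs Hira: Dana wins 29–3.
Dana vs Gus: Dana wins 32–0.
Dana vs Ben: Dana wins 22–10.
Dana vs Fay: Dana wins 29–3.
Dana vs Ana: Dana wins 32–0.
Hira vs Gus: Hira wins 22–10.
Hira vs Ben: Hira wins 22–10.
Hira vs Fay: Fay wins 22–10.
Hira vs Ana: Hira wins 32–0.
Gus vs Ben: Gus wins 22–10.
Gus vs Fay: Fay wins 25–7.
Gus vs Ana: Gus wins 32–0.
Ben vs Fay: Fay wins 22–10.
Ben vs Ana: Ben wins 20–12.
Fay vs Ana: Fay wins 32–0.
Dana beats each rival — Hira (29–3), Gus (32–0), Ben (22–10), Fay (29–3), Ana (32–0) — so Dana is the Condorcet winner.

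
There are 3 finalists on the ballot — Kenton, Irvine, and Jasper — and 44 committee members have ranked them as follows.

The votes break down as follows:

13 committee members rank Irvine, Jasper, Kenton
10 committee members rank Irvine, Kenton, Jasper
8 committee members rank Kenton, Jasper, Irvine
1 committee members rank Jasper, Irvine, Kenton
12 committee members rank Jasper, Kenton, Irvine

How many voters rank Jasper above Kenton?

26

Ballots ranking Jasper above Kenton: 13+1+12 = 26.
Ballots ranking Kenton above Jasper: 10+8 = 18.
So 26 of 44 voters prefer Jasper to Kenton.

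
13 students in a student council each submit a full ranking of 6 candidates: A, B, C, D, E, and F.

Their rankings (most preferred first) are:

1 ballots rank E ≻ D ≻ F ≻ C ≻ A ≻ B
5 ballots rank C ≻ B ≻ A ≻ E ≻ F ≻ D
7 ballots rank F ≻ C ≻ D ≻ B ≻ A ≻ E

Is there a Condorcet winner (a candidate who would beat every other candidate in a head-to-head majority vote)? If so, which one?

Head-to-head results (13 voters total):
A vs B: B wins 12–1.
A vs C: C wins 13–0.
A vs D: D wins 8–5.
A vs E: A wins 12–1.
A vs F: F wins 8–5.
B vs C: C wins 13–0.
B vs D: D wins 8–5.
B vs E: B wins 12–1.
B vs F: F wins 8–5.
C vs D: C wins 12–1.
C vs E: C wins 12–1.
C vs F: F wins 8–5.
D vs E: D wins 7–6.
D vs F: F wins 12–1.
E vs F: F wins 7–6.
F beats each rival — A (8–5), B (8–5), C (8–5), D (12–1), E (7–6) — so F is the Condorcet winner.

F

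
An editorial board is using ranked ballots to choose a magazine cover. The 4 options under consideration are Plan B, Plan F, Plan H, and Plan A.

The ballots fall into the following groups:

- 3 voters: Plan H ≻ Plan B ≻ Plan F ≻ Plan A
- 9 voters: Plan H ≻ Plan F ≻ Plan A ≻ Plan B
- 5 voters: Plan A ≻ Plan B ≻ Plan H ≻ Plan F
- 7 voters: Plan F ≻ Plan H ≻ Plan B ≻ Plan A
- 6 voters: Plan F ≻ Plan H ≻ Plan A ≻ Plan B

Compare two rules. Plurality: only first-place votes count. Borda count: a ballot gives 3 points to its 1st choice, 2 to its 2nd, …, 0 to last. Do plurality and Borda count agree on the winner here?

Plurality first-place counts: Plan B 0, Plan F 13, Plan H 12, Plan A 5 → Plan F.
Borda totals: Plan B 23, Plan F 60, Plan H 67, Plan A 30 → Plan H.
The two rules disagree: plurality picks Plan F, Borda picks Plan H.

No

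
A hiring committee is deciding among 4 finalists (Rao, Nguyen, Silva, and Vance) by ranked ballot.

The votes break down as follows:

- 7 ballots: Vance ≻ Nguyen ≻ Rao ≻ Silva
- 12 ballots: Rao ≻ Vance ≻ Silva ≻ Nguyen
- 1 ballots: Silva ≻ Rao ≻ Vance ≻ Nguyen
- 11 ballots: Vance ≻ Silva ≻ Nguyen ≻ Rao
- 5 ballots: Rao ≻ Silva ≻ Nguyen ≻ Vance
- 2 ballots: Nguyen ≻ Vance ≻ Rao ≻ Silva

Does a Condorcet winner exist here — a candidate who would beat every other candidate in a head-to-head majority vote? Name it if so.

Vance

Head-to-head results (38 voters total):
Rao vs Nguyen: Nguyen wins 20–18.
Rao vs Silva: Rao wins 26–12.
Rao vs Vance: Vance wins 20–18.
Nguyen vs Silva: Silva wins 29–9.
Nguyen vs Vance: Vance wins 31–7.
Silva vs Vance: Vance wins 32–6.
Vance beats each rival — Rao (20–18), Nguyen (31–7), Silva (32–6) — so Vance is the Condorcet winner.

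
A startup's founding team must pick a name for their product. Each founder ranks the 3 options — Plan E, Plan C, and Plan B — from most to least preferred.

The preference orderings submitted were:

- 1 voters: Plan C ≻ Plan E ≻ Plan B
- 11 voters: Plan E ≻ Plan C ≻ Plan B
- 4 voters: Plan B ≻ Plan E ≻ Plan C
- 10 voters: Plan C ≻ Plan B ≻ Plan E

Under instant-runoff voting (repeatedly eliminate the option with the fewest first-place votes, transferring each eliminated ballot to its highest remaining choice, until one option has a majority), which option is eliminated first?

Round 1: Plan E 11, Plan C 11, Plan B 4. Plan B has the fewest and is eliminated.
Round 2: Plan E 15, Plan C 11. Plan E has a majority.

Plan B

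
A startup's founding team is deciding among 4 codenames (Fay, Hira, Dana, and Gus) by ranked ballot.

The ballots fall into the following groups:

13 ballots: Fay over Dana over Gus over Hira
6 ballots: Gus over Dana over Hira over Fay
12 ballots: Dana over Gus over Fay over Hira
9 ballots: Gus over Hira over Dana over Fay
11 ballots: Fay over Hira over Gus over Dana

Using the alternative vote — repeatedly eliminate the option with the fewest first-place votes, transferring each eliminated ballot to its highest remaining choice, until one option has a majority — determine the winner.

Round 1: Fay 24, Gus 15, Dana 12, Hira 0. Hira has the fewest and is eliminated.
Round 2: Fay 24, Gus 15, Dana 12. Dana has the fewest and is eliminated.
Round 3: Gus 27, Fay 24. Gus has a majority.

Gus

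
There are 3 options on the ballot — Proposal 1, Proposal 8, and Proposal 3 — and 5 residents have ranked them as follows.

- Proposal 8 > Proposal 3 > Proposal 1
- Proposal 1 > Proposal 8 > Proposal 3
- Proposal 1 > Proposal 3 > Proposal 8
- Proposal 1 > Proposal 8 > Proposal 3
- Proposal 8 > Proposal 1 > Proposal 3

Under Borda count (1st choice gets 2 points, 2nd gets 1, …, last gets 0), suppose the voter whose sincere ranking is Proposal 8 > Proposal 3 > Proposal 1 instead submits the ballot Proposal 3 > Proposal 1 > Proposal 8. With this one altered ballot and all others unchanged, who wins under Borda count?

Borda totals with the altered ballot: Proposal 1 8, Proposal 8 4, Proposal 3 3.
The winner is unchanged: still Proposal 1.

Proposal 1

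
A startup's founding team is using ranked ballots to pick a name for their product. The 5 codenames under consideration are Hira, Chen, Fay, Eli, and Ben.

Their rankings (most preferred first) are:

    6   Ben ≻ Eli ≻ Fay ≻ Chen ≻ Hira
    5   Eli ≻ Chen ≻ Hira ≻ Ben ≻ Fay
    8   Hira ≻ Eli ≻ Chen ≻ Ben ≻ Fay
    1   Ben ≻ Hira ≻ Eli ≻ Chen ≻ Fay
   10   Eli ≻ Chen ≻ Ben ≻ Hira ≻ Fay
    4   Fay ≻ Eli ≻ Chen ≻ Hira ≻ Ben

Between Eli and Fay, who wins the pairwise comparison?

Ballots ranking Eli above Fay: 6+5+8+1+10 = 30.
Ballots ranking Fay above Eli: 4.
Eli wins the head-to-head, 30–4.

Eli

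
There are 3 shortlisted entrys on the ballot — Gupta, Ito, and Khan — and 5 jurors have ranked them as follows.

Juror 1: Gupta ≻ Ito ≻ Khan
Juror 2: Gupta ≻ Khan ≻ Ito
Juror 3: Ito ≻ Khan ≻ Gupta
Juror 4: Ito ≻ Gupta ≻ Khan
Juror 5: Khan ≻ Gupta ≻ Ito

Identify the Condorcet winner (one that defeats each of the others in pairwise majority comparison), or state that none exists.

Head-to-head results (5 voters total):
Gupta vs Ito: Gupta wins 3–2.
Gupta vs Khan: Gupta wins 3–2.
Ito vs Khan: Ito wins 3–2.
Gupta beats each rival — Ito (3–2), Khan (3–2) — so Gupta is the Condorcet winner.

Gupta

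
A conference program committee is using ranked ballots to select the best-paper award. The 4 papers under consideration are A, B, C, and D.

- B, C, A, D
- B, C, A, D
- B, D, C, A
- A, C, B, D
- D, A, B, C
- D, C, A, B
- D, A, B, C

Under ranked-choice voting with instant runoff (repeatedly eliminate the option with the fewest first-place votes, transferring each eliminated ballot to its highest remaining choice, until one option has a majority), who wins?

B

Round 1: B 3, D 3, A 1, C 0. C has the fewest and is eliminated.
Round 2: B 3, D 3, A 1. A has the fewest and is eliminated.
Round 3: B 4, D 3. B has a majority.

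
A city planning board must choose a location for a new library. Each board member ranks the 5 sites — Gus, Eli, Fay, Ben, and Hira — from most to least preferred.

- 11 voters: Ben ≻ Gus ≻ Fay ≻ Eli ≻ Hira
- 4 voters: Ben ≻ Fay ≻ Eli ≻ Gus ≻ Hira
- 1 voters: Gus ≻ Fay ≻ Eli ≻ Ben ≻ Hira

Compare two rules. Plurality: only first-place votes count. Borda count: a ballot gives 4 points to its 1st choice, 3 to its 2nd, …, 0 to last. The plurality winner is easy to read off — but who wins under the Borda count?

Plurality first-place counts: Gus 1, Eli 0, Fay 0, Ben 15, Hira 0 → Ben.
Borda totals: Gus 41, Eli 21, Fay 37, Ben 61, Hira 0 → Ben.

Ben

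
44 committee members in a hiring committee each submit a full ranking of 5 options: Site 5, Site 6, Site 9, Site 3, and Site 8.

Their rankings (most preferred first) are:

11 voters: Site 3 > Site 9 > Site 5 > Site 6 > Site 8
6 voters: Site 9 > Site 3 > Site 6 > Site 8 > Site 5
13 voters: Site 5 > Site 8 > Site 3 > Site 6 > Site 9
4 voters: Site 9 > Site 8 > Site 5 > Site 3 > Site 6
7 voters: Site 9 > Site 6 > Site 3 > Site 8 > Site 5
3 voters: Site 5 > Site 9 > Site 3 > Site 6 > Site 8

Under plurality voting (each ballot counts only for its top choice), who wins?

Site 9

First-place vote totals:
  Site 5: 16
  Site 6: 0
  Site 9: 17
  Site 3: 11
  Site 8: 0
Site 9 has the most first-place votes.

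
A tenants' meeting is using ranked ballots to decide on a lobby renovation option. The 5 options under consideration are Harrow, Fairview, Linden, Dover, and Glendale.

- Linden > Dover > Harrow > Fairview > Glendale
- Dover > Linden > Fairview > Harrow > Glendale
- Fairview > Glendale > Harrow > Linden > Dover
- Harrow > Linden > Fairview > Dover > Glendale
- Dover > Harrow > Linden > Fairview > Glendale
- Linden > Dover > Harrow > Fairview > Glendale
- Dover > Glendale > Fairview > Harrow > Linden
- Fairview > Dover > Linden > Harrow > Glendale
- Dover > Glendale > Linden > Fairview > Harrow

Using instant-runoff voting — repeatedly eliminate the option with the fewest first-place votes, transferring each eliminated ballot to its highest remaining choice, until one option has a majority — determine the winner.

Dover

Round 1: Dover 4, Fairview 2, Linden 2, Harrow 1, Glendale 0. Glendale has the fewest and is eliminated.
Round 2: Dover 4, Fairview 2, Linden 2, Harrow 1. Harrow has the fewest and is eliminated.
Round 3: Dover 4, Linden 3, Fairview 2. Fairview has the fewest and is eliminated.
Round 4: Dover 5, Linden 4. Dover has a majority.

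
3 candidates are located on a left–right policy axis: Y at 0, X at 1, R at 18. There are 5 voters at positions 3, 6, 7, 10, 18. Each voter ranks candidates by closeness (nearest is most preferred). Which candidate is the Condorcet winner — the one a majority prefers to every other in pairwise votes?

X

With single-peaked preferences on a line, the Condorcet winner is the candidate closest to the median voter.
The median voter (position 7) is closest to X at 1.
Check: X vs Y — voters closer to X: 5 of 5.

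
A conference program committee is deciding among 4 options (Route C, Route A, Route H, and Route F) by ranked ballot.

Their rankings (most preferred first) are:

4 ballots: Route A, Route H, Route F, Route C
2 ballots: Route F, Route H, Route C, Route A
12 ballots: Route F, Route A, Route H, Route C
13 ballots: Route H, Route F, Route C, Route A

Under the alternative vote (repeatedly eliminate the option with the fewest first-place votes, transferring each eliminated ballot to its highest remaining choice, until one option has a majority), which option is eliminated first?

Route C

Round 1: Route F 14, Route H 13, Route A 4, Route C 0. Route C has the fewest and is eliminated.
Round 2: Route F 14, Route H 13, Route A 4. Route A has the fewest and is eliminated.
Round 3: Route H 17, Route F 14. Route H has a majority.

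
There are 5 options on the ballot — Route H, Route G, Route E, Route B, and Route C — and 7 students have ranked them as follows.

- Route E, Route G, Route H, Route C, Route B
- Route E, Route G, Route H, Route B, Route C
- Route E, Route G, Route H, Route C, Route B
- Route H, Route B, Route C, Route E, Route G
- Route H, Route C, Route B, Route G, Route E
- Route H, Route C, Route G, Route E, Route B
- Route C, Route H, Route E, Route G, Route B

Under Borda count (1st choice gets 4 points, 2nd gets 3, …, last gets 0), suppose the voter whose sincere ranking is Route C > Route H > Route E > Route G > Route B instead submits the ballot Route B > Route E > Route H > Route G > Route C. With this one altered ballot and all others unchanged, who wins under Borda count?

Borda totals with the altered ballot: Route H 20, Route G 13, Route E 17, Route B 10, Route C 10.
The winner is unchanged: still Route H.

Route H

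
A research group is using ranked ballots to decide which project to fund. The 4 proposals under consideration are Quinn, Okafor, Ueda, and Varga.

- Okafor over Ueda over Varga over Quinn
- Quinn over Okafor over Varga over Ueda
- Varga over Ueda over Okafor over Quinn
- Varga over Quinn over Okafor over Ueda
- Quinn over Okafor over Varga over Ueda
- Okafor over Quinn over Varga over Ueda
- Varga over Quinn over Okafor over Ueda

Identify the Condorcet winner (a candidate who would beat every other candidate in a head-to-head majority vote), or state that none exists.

There is no Condorcet winner

Head-to-head results (7 voters total):
Quinn vs Okafor: Quinn wins 4–3.
Quinn vs Ueda: Quinn wins 5–2.
Quinn vs Varga: Varga wins 4–3.
Okafor vs Ueda: Okafor wins 6–1.
Okafor vs Varga: Okafor wins 4–3.
Ueda vs Varga: Varga wins 6–1.
No candidate beats all others: Quinn beats Okafor beats Varga beats Quinn, a majority cycle.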